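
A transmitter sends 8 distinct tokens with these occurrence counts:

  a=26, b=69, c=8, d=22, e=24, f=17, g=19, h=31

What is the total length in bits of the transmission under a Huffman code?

Merge the two smallest weights repeatedly:
combine c(8), f(17) → 25
combine g(19), d(22) → 41
combine e(24), 25 → 49
combine a(26), h(31) → 57
combine 41, 49 → 90
combine 57, b(69) → 126
combine 90, 126 → 216
The encoded length is the sum of every internal node's weight: 25 + 41 + 49 + 57 + 90 + 126 + 216 = 604 bits.

604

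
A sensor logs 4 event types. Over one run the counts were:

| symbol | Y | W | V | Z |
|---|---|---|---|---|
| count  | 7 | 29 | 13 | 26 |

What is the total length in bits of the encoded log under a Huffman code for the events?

Greedily combine the two least-frequent nodes:
combine Y(7), V(13) → 20
combine 20, Z(26) → 46
combine W(29), 46 → 75
The encoded length is the sum of every internal node's weight: 20 + 46 + 75 = 141 bits.

141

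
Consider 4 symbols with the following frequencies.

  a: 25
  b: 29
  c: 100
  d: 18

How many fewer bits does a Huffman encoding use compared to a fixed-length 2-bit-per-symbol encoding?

Fixed-length: 2 bits × 172 symbols = 344 bits.
Huffman merges:
d(18) + a(25) → 43
b(29) + 43 → 72
72 + c(100) → 172
Huffman total = 43 + 72 + 172 = 287 bits.
Saving = 344 − 287 = 57 bits.

57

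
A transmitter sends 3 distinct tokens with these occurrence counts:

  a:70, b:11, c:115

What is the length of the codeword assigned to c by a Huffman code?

1

Huffman merges, smallest pair first:
b(11) + a(70) → 81
81 + c(115) → 196
c sits one level below the root: a 1-bit codeword.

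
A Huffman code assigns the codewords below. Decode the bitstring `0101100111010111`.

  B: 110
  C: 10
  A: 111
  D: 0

DCBDADCA

Read left to right; each codeword is recognised as soon as it completes (prefix code):
  0→D | 10→C | 110→B | 0→D | 111→A | 0→D | 10→C | 111→A
Decoded message: DCBDADCA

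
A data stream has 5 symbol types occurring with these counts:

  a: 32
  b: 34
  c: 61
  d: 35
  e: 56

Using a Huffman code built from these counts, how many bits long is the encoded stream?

502

Merge the two smallest weights repeatedly:
a(32) + b(34) → 66
d(35) + e(56) → 91
c(61) + 66 → 127
91 + 127 → 218
The encoded length is the sum of every internal node's weight: 66 + 91 + 127 + 218 = 502 bits.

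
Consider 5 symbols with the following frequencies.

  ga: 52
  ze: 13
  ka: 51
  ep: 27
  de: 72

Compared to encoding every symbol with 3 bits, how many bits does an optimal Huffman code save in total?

175

Fixed-length: 3 bits × 215 symbols = 645 bits.
Huffman merges:
ze(13) + ep(27) → 40
40 + ka(51) → 91
ga(52) + de(72) → 124
91 + 124 → 215
Huffman total = 40 + 91 + 124 + 215 = 470 bits.
Saving = 645 − 470 = 175 bits.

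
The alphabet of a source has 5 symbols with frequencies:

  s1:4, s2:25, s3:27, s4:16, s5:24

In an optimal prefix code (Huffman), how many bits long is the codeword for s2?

2

Build the tree from the bottom:
merge s1(4) and s4(16): 20
merge 20 and s5(24): 44
merge s2(25) and s3(27): 52
merge 44 and 52: 96
s2's leaf is at depth 2, giving a 2-bit codeword.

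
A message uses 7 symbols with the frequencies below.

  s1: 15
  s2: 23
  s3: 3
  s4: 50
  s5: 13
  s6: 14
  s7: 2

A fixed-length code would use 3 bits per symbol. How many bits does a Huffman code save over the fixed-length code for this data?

Fixed-length: 3 bits × 120 symbols = 360 bits.
Huffman merges:
s7(2) + s3(3) → 5
5 + s5(13) → 18
s6(14) + s1(15) → 29
18 + s2(23) → 41
29 + 41 → 70
s4(50) + 70 → 120
Huffman total = 5 + 18 + 29 + 41 + 70 + 120 = 283 bits.
Saving = 360 − 283 = 77 bits.

77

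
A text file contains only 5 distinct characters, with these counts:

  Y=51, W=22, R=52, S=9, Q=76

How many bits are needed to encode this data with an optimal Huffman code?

451

Merge the two smallest weights repeatedly:
merge S(9) and W(22): 31
merge 31 and Y(51): 82
merge R(52) and Q(76): 128
merge 82 and 128: 210
The encoded length is the sum of every internal node's weight: 31 + 82 + 128 + 210 = 451 bits.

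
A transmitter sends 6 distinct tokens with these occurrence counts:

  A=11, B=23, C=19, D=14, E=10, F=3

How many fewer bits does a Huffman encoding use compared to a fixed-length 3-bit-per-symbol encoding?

Fixed-length: 3 bits × 80 symbols = 240 bits.
Huffman merges:
combine F(3), E(10) → 13
combine A(11), 13 → 24
combine D(14), C(19) → 33
combine B(23), 24 → 47
combine 33, 47 → 80
Huffman total = 13 + 24 + 33 + 47 + 80 = 197 bits.
Saving = 240 − 197 = 43 bits.

43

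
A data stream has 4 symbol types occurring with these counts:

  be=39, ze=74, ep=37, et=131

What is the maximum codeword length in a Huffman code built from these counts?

3

Merge the two lowest-weight nodes at each step:
ep(37) + be(39) → 76
ze(74) + 76 → 150
et(131) + 150 → 281
The first pair merged (ep, be) ends up deepest, at depth 3.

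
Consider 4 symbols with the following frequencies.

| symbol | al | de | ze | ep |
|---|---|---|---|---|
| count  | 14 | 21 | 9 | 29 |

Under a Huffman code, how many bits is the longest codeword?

3

Merge the two lowest-weight nodes at each step:
merge ze(9) and al(14): 23
merge de(21) and 23: 44
merge ep(29) and 44: 73
Maximum depth reached is 3.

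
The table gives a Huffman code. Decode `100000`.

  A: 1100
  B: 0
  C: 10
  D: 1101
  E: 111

CBBBB

Read left to right; each codeword is recognised as soon as it completes (prefix code):
  10→C | 0→B | 0→B | 0→B | 0→B
Decoded message: CBBBB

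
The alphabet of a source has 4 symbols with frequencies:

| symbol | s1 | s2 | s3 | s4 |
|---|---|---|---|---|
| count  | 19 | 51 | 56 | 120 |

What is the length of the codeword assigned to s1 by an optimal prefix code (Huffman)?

3

Repeatedly merge the two smallest:
merge s1(19) and s2(51): 70
merge s3(56) and 70: 126
merge s4(120) and 126: 246
The subtree containing s1 is merged 3 times, so code length = 3.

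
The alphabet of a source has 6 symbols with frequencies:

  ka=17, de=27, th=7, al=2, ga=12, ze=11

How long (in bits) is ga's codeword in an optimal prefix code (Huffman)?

2

Huffman merges, smallest pair first:
al(2) + th(7) → 9
9 + ze(11) → 20
ga(12) + ka(17) → 29
20 + de(27) → 47
29 + 47 → 76
The subtree containing ga is merged 2 times, so code length = 2.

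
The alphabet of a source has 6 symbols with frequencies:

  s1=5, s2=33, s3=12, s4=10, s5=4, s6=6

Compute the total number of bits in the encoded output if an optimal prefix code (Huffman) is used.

Build the Huffman tree bottom-up:
merge s5(4) and s1(5): 9
merge s6(6) and 9: 15
merge s4(10) and s3(12): 22
merge 15 and 22: 37
merge s2(33) and 37: 70
Each symbol's bit-cost is frequency × depth; summing gives 153 bits (equivalently 9 + 15 + 22 + 37 + 70).

153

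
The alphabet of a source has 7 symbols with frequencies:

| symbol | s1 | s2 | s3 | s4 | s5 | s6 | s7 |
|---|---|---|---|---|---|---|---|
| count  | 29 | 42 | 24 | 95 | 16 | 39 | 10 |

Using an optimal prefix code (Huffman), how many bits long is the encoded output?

Merge the two smallest weights repeatedly:
combine s7(10), s5(16) → 26
combine s3(24), 26 → 50
combine s1(29), s6(39) → 68
combine s2(42), 50 → 92
combine 68, 92 → 160
combine s4(95), 160 → 255
Each symbol's bit-cost is frequency × depth; summing gives 651 bits (equivalently 26 + 50 + 68 + 92 + 160 + 255).

651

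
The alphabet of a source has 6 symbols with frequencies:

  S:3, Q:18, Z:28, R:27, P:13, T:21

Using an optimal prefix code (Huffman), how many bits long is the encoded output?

Greedily combine the two least-frequent nodes:
S(3) + P(13) → 16
16 + Q(18) → 34
T(21) + R(27) → 48
Z(28) + 34 → 62
48 + 62 → 110
The encoded length is the sum of every internal node's weight: 16 + 34 + 48 + 62 + 110 = 270 bits.

270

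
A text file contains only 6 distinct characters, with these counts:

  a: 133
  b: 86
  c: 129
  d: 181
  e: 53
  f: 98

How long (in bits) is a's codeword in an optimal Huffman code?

Huffman merges, smallest pair first:
e(53) + b(86) → 139
f(98) + c(129) → 227
a(133) + 139 → 272
d(181) + 227 → 408
272 + 408 → 680
a sits 2 levels below the root, so its codeword is 2 bits.

2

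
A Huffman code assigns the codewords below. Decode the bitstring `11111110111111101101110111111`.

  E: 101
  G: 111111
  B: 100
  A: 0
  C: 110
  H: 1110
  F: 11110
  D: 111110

GEGACHG

Read left to right; each codeword is recognised as soon as it completes (prefix code):
  111111→G | 101→E | 111111→G | 0→A | 110→C | 1110→H | 111111→G
Decoded message: GEGACHG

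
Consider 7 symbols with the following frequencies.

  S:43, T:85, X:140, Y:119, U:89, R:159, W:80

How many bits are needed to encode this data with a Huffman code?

1969

Greedily combine the two least-frequent nodes:
S(43) + W(80) → 123
T(85) + U(89) → 174
Y(119) + 123 → 242
X(140) + R(159) → 299
174 + 242 → 416
299 + 416 → 715
Total encoded bits = sum of merged weights = 123 + 174 + 242 + 299 + 416 + 715 = 1969.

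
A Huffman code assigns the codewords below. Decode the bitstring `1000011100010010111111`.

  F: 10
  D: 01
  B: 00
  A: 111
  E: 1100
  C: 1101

Read left to right; each codeword is recognised as soon as it completes (prefix code):
  10→F | 00→B | 01→D | 1100→E | 01→D | 00→B | 10→F | 111→A | 111→A
Decoded message: FBDEDBFAA

FBDEDBFAA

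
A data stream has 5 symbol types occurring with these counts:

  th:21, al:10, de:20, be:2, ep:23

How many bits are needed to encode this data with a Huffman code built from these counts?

164

Greedily combine the two least-frequent nodes:
be(2) + al(10) → 12
12 + de(20) → 32
th(21) + ep(23) → 44
32 + 44 → 76
The encoded length is the sum of every internal node's weight: 12 + 32 + 44 + 76 = 164 bits.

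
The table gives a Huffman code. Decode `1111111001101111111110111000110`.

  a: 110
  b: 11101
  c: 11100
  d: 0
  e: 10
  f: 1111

fcaffecda

Read left to right; each codeword is recognised as soon as it completes (prefix code):
  1111→f | 11100→c | 110→a | 1111→f | 1111→f | 10→e | 11100→c | 0→d | 110→a
Decoded message: fcaffecda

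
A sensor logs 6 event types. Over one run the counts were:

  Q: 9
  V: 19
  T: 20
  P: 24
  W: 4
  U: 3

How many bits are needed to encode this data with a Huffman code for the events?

Build the Huffman tree bottom-up:
combine U(3), W(4) → 7
combine 7, Q(9) → 16
combine 16, V(19) → 35
combine T(20), P(24) → 44
combine 35, 44 → 79
Total encoded bits = sum of merged weights = 7 + 16 + 35 + 44 + 79 = 181.

181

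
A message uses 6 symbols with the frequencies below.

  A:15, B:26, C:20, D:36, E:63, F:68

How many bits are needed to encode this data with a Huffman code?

Greedily combine the two least-frequent nodes:
combine A(15), C(20) → 35
combine B(26), 35 → 61
combine D(36), 61 → 97
combine E(63), F(68) → 131
combine 97, 131 → 228
The encoded length is the sum of every internal node's weight: 35 + 61 + 97 + 131 + 228 = 552 bits.

552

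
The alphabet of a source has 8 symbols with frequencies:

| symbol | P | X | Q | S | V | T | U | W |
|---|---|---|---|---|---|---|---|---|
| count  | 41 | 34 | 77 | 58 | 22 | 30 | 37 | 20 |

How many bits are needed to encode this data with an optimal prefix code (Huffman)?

922

Greedily combine the two least-frequent nodes:
merge W(20) and V(22): 42
merge T(30) and X(34): 64
merge U(37) and P(41): 78
merge 42 and S(58): 100
merge 64 and Q(77): 141
merge 78 and 100: 178
merge 141 and 178: 319
Total encoded bits = sum of merged weights = 42 + 64 + 78 + 100 + 141 + 178 + 319 = 922.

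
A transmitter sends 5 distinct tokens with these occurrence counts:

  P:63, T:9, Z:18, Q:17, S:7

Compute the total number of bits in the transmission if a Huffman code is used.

214

Merge the two smallest weights repeatedly:
S(7) + T(9) → 16
16 + Q(17) → 33
Z(18) + 33 → 51
51 + P(63) → 114
Each symbol's bit-cost is frequency × depth; summing gives 214 bits (equivalently 16 + 33 + 51 + 114).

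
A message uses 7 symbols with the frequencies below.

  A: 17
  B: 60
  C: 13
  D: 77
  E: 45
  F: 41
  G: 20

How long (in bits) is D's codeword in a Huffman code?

Huffman merges, smallest pair first:
C(13) + A(17) → 30
G(20) + 30 → 50
F(41) + E(45) → 86
50 + B(60) → 110
D(77) + 86 → 163
110 + 163 → 273
D's leaf is at depth 2, giving a 2-bit codeword.

2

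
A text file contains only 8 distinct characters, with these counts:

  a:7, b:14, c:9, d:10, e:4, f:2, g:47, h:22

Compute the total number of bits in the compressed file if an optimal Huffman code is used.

289

Build the Huffman tree bottom-up:
merge f(2) and e(4): 6
merge 6 and a(7): 13
merge c(9) and d(10): 19
merge 13 and b(14): 27
merge 19 and h(22): 41
merge 27 and 41: 68
merge g(47) and 68: 115
The encoded length is the sum of every internal node's weight: 6 + 13 + 19 + 27 + 41 + 68 + 115 = 289 bits.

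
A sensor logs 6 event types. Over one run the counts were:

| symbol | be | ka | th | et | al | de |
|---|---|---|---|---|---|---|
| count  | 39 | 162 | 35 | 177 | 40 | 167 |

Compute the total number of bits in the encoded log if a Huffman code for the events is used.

1428

Greedily combine the two least-frequent nodes:
merge th(35) and be(39): 74
merge al(40) and 74: 114
merge 114 and ka(162): 276
merge de(167) and et(177): 344
merge 276 and 344: 620
Each symbol's bit-cost is frequency × depth; summing gives 1428 bits (equivalently 74 + 114 + 276 + 344 + 620).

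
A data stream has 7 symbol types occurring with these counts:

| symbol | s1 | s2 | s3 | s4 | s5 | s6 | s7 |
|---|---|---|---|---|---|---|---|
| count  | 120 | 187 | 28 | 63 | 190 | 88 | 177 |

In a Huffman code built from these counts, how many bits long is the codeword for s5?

Repeatedly merge the two smallest:
s3(28) + s4(63) → 91
s6(88) + 91 → 179
s1(120) + s7(177) → 297
179 + s2(187) → 366
s5(190) + 297 → 487
366 + 487 → 853
The subtree containing s5 is merged 2 times, so code length = 2.

2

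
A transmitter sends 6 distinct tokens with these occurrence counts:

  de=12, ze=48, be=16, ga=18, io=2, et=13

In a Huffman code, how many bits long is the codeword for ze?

1

Build the tree from the bottom:
combine io(2), de(12) → 14
combine et(13), 14 → 27
combine be(16), ga(18) → 34
combine 27, 34 → 61
combine ze(48), 61 → 109
ze sits one level below the root: a 1-bit codeword.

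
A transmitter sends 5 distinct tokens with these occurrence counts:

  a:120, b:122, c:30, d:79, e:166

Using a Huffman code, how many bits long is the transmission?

1143

Build the Huffman tree bottom-up:
merge c(30) and d(79): 109
merge 109 and a(120): 229
merge b(122) and e(166): 288
merge 229 and 288: 517
Each symbol's bit-cost is frequency × depth; summing gives 1143 bits (equivalently 109 + 229 + 288 + 517).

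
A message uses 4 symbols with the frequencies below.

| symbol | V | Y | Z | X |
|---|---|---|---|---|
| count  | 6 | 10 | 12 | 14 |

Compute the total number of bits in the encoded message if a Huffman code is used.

Greedily combine the two least-frequent nodes:
merge V(6) and Y(10): 16
merge Z(12) and X(14): 26
merge 16 and 26: 42
Total encoded bits = sum of merged weights = 16 + 26 + 42 = 84.

84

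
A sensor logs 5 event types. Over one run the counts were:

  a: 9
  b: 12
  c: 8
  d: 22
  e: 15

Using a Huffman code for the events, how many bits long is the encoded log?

Greedily combine the two least-frequent nodes:
combine c(8), a(9) → 17
combine b(12), e(15) → 27
combine 17, d(22) → 39
combine 27, 39 → 66
Each symbol's bit-cost is frequency × depth; summing gives 149 bits (equivalently 17 + 27 + 39 + 66).

149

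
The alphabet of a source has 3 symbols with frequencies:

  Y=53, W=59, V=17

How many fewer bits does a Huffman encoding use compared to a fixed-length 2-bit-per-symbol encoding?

Fixed-length: 2 bits × 129 symbols = 258 bits.
Huffman merges:
combine V(17), Y(53) → 70
combine W(59), 70 → 129
Huffman total = 70 + 129 = 199 bits.
Saving = 258 − 199 = 59 bits.

59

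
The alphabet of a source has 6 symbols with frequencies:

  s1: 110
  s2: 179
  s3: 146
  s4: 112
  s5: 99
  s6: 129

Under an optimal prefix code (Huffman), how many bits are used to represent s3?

Huffman merges, smallest pair first:
combine s5(99), s1(110) → 209
combine s4(112), s6(129) → 241
combine s3(146), s2(179) → 325
combine 209, 241 → 450
combine 325, 450 → 775
s3's leaf is at depth 2, giving a 2-bit codeword.

2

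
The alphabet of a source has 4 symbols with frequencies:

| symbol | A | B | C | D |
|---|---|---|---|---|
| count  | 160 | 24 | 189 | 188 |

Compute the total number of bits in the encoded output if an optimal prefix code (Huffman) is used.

Greedily combine the two least-frequent nodes:
combine B(24), A(160) → 184
combine 184, D(188) → 372
combine C(189), 372 → 561
Total encoded bits = sum of merged weights = 184 + 372 + 561 = 1117.

1117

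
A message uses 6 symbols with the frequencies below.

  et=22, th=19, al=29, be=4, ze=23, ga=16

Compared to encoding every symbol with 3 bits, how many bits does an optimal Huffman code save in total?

54

Fixed-length: 3 bits × 113 symbols = 339 bits.
Huffman merges:
be(4) + ga(16) → 20
th(19) + 20 → 39
et(22) + ze(23) → 45
al(29) + 39 → 68
45 + 68 → 113
Huffman total = 20 + 39 + 45 + 68 + 113 = 285 bits.
Saving = 339 − 285 = 54 bits.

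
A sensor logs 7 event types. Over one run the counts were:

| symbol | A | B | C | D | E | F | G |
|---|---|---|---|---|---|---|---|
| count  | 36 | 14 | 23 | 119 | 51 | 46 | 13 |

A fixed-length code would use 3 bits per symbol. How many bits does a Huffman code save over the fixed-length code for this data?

Fixed-length: 3 bits × 302 symbols = 906 bits.
Huffman merges:
G(13) + B(14) → 27
C(23) + 27 → 50
A(36) + F(46) → 82
50 + E(51) → 101
82 + 101 → 183
D(119) + 183 → 302
Huffman total = 27 + 50 + 82 + 101 + 183 + 302 = 745 bits.
Saving = 906 − 745 = 161 bits.

161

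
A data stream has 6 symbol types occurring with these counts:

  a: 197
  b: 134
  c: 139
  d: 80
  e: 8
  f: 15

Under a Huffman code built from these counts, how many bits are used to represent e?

Huffman merges, smallest pair first:
combine e(8), f(15) → 23
combine 23, d(80) → 103
combine 103, b(134) → 237
combine c(139), a(197) → 336
combine 237, 336 → 573
The subtree containing e is merged 4 times, so code length = 4.

4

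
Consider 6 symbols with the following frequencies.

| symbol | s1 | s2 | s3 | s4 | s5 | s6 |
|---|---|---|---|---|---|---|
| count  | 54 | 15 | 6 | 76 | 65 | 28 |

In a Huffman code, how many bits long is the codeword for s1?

2

Repeatedly merge the two smallest:
combine s3(6), s2(15) → 21
combine 21, s6(28) → 49
combine 49, s1(54) → 103
combine s5(65), s4(76) → 141
combine 103, 141 → 244
The subtree containing s1 is merged 2 times, so code length = 2.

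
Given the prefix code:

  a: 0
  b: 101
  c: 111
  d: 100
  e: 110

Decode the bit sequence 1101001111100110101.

edceaeb

Read left to right; each codeword is recognised as soon as it completes (prefix code):
  110→e | 100→d | 111→c | 110→e | 0→a | 110→e | 101→b
Decoded message: edceaeb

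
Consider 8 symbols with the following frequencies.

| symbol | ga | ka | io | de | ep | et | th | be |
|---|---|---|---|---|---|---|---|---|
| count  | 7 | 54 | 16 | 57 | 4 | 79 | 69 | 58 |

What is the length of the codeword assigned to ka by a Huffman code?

3

Build the tree from the bottom:
combine ep(4), ga(7) → 11
combine 11, io(16) → 27
combine 27, ka(54) → 81
combine de(57), be(58) → 115
combine th(69), et(79) → 148
combine 81, 115 → 196
combine 148, 196 → 344
ka's leaf is at depth 3, giving a 3-bit codeword.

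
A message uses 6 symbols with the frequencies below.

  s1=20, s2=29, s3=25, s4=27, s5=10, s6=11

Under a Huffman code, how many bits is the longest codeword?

Merge the two lowest-weight nodes at each step:
combine s5(10), s6(11) → 21
combine s1(20), 21 → 41
combine s3(25), s4(27) → 52
combine s2(29), 41 → 70
combine 52, 70 → 122
Maximum depth reached is 4.

4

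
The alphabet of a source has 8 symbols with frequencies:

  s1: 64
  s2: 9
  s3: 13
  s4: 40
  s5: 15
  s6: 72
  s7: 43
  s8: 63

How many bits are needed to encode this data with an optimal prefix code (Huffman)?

Greedily combine the two least-frequent nodes:
s2(9) + s3(13) → 22
s5(15) + 22 → 37
37 + s4(40) → 77
s7(43) + s8(63) → 106
s1(64) + s6(72) → 136
77 + 106 → 183
136 + 183 → 319
Total encoded bits = sum of merged weights = 22 + 37 + 77 + 106 + 136 + 183 + 319 = 880.

880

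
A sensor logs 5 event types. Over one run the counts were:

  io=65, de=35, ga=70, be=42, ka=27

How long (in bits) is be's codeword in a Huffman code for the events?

2

Huffman merges, smallest pair first:
merge ka(27) and de(35): 62
merge be(42) and 62: 104
merge io(65) and ga(70): 135
merge 104 and 135: 239
The subtree containing be is merged 2 times, so code length = 2.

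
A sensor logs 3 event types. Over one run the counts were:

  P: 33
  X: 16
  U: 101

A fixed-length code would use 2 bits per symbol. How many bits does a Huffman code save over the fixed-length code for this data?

101

Fixed-length: 2 bits × 150 symbols = 300 bits.
Huffman merges:
X(16) + P(33) → 49
49 + U(101) → 150
Huffman total = 49 + 150 = 199 bits.
Saving = 300 − 199 = 101 bits.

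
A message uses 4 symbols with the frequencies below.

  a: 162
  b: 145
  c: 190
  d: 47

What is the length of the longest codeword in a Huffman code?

2

Merge the two lowest-weight nodes at each step:
combine d(47), b(145) → 192
combine a(162), c(190) → 352
combine 192, 352 → 544
The first pair merged (d, b) ends up deepest, at depth 2.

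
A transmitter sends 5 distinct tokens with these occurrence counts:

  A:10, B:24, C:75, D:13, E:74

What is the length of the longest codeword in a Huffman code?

4

Merge the two lowest-weight nodes at each step:
merge A(10) and D(13): 23
merge 23 and B(24): 47
merge 47 and E(74): 121
merge C(75) and 121: 196
Maximum depth reached is 4.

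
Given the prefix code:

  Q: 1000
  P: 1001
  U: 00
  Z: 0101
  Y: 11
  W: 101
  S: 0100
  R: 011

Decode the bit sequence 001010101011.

UWZR

Read left to right; each codeword is recognised as soon as it completes (prefix code):
  00→U | 101→W | 0101→Z | 011→R
Decoded message: UWZR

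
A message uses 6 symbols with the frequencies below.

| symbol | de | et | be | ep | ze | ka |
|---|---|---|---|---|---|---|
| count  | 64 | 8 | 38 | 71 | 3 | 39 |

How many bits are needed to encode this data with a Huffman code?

506

Greedily combine the two least-frequent nodes:
combine ze(3), et(8) → 11
combine 11, be(38) → 49
combine ka(39), 49 → 88
combine de(64), ep(71) → 135
combine 88, 135 → 223
The encoded length is the sum of every internal node's weight: 11 + 49 + 88 + 135 + 223 = 506 bits.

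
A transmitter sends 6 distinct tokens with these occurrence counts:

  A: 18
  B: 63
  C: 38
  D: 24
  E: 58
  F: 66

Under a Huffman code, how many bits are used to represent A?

Build the tree from the bottom:
combine A(18), D(24) → 42
combine C(38), 42 → 80
combine E(58), B(63) → 121
combine F(66), 80 → 146
combine 121, 146 → 267
A's leaf is at depth 4, giving a 4-bit codeword.

4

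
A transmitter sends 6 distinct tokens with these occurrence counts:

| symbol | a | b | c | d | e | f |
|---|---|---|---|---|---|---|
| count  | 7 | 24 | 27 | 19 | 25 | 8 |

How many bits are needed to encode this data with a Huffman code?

269

Build the Huffman tree bottom-up:
combine a(7), f(8) → 15
combine 15, d(19) → 34
combine b(24), e(25) → 49
combine c(27), 34 → 61
combine 49, 61 → 110
Total encoded bits = sum of merged weights = 15 + 34 + 49 + 61 + 110 = 269.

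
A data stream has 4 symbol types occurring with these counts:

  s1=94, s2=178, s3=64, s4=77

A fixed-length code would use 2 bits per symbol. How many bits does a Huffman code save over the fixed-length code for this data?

37

Fixed-length: 2 bits × 413 symbols = 826 bits.
Huffman merges:
s3(64) + s4(77) → 141
s1(94) + 141 → 235
s2(178) + 235 → 413
Huffman total = 141 + 235 + 413 = 789 bits.
Saving = 826 − 789 = 37 bits.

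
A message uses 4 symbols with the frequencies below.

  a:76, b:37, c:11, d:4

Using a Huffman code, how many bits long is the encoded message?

195

Build the Huffman tree bottom-up:
merge d(4) and c(11): 15
merge 15 and b(37): 52
merge 52 and a(76): 128
Total encoded bits = sum of merged weights = 15 + 52 + 128 = 195.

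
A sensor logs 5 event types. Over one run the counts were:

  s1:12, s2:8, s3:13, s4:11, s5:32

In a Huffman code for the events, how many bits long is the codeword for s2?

3

Repeatedly merge the two smallest:
combine s2(8), s4(11) → 19
combine s1(12), s3(13) → 25
combine 19, 25 → 44
combine s5(32), 44 → 76
The subtree containing s2 is merged 3 times, so code length = 3.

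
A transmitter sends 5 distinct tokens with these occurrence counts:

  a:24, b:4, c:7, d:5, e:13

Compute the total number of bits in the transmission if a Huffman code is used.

Merge the two smallest weights repeatedly:
merge b(4) and d(5): 9
merge c(7) and 9: 16
merge e(13) and 16: 29
merge a(24) and 29: 53
Each symbol's bit-cost is frequency × depth; summing gives 107 bits (equivalently 9 + 16 + 29 + 53).

107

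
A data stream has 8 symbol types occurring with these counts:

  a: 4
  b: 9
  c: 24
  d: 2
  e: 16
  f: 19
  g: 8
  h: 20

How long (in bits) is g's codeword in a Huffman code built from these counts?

Repeatedly merge the two smallest:
merge d(2) and a(4): 6
merge 6 and g(8): 14
merge b(9) and 14: 23
merge e(16) and f(19): 35
merge h(20) and 23: 43
merge c(24) and 35: 59
merge 43 and 59: 102
g's leaf is at depth 4, giving a 4-bit codeword.

4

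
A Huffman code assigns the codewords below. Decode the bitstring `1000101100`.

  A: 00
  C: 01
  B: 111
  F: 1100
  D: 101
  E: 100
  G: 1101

Read left to right; each codeword is recognised as soon as it completes (prefix code):
  100→E | 01→C | 01→C | 100→E
Decoded message: ECCE

ECCE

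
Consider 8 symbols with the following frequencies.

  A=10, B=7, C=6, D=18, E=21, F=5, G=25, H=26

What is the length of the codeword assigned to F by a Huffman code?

4

Repeatedly merge the two smallest:
combine F(5), C(6) → 11
combine B(7), A(10) → 17
combine 11, 17 → 28
combine D(18), E(21) → 39
combine G(25), H(26) → 51
combine 28, 39 → 67
combine 51, 67 → 118
F's leaf is at depth 4, giving a 4-bit codeword.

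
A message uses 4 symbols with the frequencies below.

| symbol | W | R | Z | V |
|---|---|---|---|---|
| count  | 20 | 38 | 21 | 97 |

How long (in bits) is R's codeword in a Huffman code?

2

Build the tree from the bottom:
W(20) + Z(21) → 41
R(38) + 41 → 79
79 + V(97) → 176
The subtree containing R is merged 2 times, so code length = 2.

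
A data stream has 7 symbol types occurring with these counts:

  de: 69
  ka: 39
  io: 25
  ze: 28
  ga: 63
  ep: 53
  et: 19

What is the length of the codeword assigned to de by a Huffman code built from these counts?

2

Repeatedly merge the two smallest:
combine et(19), io(25) → 44
combine ze(28), ka(39) → 67
combine 44, ep(53) → 97
combine ga(63), 67 → 130
combine de(69), 97 → 166
combine 130, 166 → 296
de sits 2 levels below the root, so its codeword is 2 bits.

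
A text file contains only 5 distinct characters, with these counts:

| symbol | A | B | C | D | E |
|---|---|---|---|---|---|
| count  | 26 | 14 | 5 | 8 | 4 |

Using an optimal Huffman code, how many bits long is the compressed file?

114

Merge the two smallest weights repeatedly:
E(4) + C(5) → 9
D(8) + 9 → 17
B(14) + 17 → 31
A(26) + 31 → 57
The encoded length is the sum of every internal node's weight: 9 + 17 + 31 + 57 = 114 bits.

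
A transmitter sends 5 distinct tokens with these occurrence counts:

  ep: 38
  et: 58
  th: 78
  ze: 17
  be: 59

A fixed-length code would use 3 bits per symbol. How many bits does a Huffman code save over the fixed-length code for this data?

195

Fixed-length: 3 bits × 250 symbols = 750 bits.
Huffman merges:
combine ze(17), ep(38) → 55
combine 55, et(58) → 113
combine be(59), th(78) → 137
combine 113, 137 → 250
Huffman total = 55 + 113 + 137 + 250 = 555 bits.
Saving = 750 − 555 = 195 bits.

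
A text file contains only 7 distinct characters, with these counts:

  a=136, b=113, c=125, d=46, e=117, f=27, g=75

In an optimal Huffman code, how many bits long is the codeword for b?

Repeatedly merge the two smallest:
f(27) + d(46) → 73
73 + g(75) → 148
b(113) + e(117) → 230
c(125) + a(136) → 261
148 + 230 → 378
261 + 378 → 639
b sits 3 levels below the root, so its codeword is 3 bits.

3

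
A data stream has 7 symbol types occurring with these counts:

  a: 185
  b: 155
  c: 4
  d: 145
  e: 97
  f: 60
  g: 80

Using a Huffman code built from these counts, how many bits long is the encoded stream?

1901

Merge the two smallest weights repeatedly:
c(4) + f(60) → 64
64 + g(80) → 144
e(97) + 144 → 241
d(145) + b(155) → 300
a(185) + 241 → 426
300 + 426 → 726
Total encoded bits = sum of merged weights = 64 + 144 + 241 + 300 + 426 + 726 = 1901.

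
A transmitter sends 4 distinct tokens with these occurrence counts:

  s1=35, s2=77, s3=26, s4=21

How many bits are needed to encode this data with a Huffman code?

288

Merge the two smallest weights repeatedly:
s4(21) + s3(26) → 47
s1(35) + 47 → 82
s2(77) + 82 → 159
Each symbol's bit-cost is frequency × depth; summing gives 288 bits (equivalently 47 + 82 + 159).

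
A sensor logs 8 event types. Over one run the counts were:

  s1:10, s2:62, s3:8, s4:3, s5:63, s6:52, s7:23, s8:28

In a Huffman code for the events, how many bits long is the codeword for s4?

Repeatedly merge the two smallest:
merge s4(3) and s3(8): 11
merge s1(10) and 11: 21
merge 21 and s7(23): 44
merge s8(28) and 44: 72
merge s6(52) and s2(62): 114
merge s5(63) and 72: 135
merge 114 and 135: 249
s4's leaf is at depth 6, giving a 6-bit codeword.

6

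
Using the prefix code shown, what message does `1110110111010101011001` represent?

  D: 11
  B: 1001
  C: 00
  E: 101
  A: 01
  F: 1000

DEEDAAAAB

Read left to right; each codeword is recognised as soon as it completes (prefix code):
  11→D | 101→E | 101→E | 11→D | 01→A | 01→A | 01→A | 01→A | 1001→B
Decoded message: DEEDAAAAB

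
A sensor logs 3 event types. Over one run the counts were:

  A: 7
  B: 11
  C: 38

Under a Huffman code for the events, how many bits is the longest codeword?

Merge the two lowest-weight nodes at each step:
merge A(7) and B(11): 18
merge 18 and C(38): 56
The rarest symbols sit at the bottom; the longest codeword is 2 bits.

2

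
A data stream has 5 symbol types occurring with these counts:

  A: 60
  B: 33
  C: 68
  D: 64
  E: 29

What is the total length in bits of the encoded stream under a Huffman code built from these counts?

570

Build the Huffman tree bottom-up:
E(29) + B(33) → 62
A(60) + 62 → 122
D(64) + C(68) → 132
122 + 132 → 254
Each symbol's bit-cost is frequency × depth; summing gives 570 bits (equivalently 62 + 122 + 132 + 254).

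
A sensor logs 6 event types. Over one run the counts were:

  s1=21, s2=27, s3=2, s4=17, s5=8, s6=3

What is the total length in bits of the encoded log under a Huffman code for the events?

174

Merge the two smallest weights repeatedly:
s3(2) + s6(3) → 5
5 + s5(8) → 13
13 + s4(17) → 30
s1(21) + s2(27) → 48
30 + 48 → 78
Total encoded bits = sum of merged weights = 5 + 13 + 30 + 48 + 78 = 174.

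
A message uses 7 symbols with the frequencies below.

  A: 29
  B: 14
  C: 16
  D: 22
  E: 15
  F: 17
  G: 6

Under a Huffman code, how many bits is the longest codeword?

4

Merge the two lowest-weight nodes at each step:
G(6) + B(14) → 20
E(15) + C(16) → 31
F(17) + 20 → 37
D(22) + A(29) → 51
31 + 37 → 68
51 + 68 → 119
The first pair merged (G, B) ends up deepest, at depth 4.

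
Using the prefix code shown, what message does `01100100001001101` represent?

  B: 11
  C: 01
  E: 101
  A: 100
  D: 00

Read left to right; each codeword is recognised as soon as it completes (prefix code):
  01→C | 100→A | 100→A | 00→D | 100→A | 11→B | 01→C
Decoded message: CAADABC

CAADABC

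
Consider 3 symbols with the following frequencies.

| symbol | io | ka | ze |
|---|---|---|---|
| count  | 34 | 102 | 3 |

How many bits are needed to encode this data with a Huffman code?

Merge the two smallest weights repeatedly:
combine ze(3), io(34) → 37
combine 37, ka(102) → 139
Each symbol's bit-cost is frequency × depth; summing gives 176 bits (equivalently 37 + 139).

176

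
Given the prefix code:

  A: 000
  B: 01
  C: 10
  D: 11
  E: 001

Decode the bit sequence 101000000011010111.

CCAADBBD

Read left to right; each codeword is recognised as soon as it completes (prefix code):
  10→C | 10→C | 000→A | 000→A | 11→D | 01→B | 01→B | 11→D
Decoded message: CCAADBBD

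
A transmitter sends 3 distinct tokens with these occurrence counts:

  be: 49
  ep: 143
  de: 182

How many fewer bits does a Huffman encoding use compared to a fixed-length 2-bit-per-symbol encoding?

Fixed-length: 2 bits × 374 symbols = 748 bits.
Huffman merges:
combine be(49), ep(143) → 192
combine de(182), 192 → 374
Huffman total = 192 + 374 = 566 bits.
Saving = 748 − 566 = 182 bits.

182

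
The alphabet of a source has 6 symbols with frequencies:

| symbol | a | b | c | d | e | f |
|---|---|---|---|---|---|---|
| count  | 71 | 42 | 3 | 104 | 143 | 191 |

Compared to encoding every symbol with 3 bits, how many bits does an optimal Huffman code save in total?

393

Fixed-length: 3 bits × 554 symbols = 1662 bits.
Huffman merges:
c(3) + b(42) → 45
45 + a(71) → 116
d(104) + 116 → 220
e(143) + f(191) → 334
220 + 334 → 554
Huffman total = 45 + 116 + 220 + 334 + 554 = 1269 bits.
Saving = 1662 − 1269 = 393 bits.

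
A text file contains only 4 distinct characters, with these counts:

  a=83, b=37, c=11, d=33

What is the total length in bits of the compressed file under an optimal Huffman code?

Build the Huffman tree bottom-up:
combine c(11), d(33) → 44
combine b(37), 44 → 81
combine 81, a(83) → 164
The encoded length is the sum of every internal node's weight: 44 + 81 + 164 = 289 bits.

289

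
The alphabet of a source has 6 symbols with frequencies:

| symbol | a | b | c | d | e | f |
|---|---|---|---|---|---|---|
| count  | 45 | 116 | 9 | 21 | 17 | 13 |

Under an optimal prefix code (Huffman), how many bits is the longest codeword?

4

Merge the two lowest-weight nodes at each step:
merge c(9) and f(13): 22
merge e(17) and d(21): 38
merge 22 and 38: 60
merge a(45) and 60: 105
merge 105 and b(116): 221
The rarest symbols sit at the bottom; the longest codeword is 4 bits.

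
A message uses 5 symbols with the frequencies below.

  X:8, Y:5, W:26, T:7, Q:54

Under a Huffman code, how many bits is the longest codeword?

Merge the two lowest-weight nodes at each step:
Y(5) + T(7) → 12
X(8) + 12 → 20
20 + W(26) → 46
46 + Q(54) → 100
Maximum depth reached is 4.

4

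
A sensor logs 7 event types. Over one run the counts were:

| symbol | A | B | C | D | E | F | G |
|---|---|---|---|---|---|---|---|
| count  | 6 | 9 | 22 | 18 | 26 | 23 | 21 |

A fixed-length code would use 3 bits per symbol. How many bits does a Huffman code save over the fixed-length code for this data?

34

Fixed-length: 3 bits × 125 symbols = 375 bits.
Huffman merges:
combine A(6), B(9) → 15
combine 15, D(18) → 33
combine G(21), C(22) → 43
combine F(23), E(26) → 49
combine 33, 43 → 76
combine 49, 76 → 125
Huffman total = 15 + 33 + 43 + 49 + 76 + 125 = 341 bits.
Saving = 375 − 341 = 34 bits.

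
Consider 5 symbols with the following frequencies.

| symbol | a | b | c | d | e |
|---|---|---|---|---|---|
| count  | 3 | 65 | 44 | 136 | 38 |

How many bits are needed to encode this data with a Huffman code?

562

Build the Huffman tree bottom-up:
merge a(3) and e(38): 41
merge 41 and c(44): 85
merge b(65) and 85: 150
merge d(136) and 150: 286
Total encoded bits = sum of merged weights = 41 + 85 + 150 + 286 = 562.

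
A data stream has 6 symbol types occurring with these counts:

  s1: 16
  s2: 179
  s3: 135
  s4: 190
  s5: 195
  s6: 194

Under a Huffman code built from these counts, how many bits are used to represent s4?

Huffman merges, smallest pair first:
combine s1(16), s3(135) → 151
combine 151, s2(179) → 330
combine s4(190), s6(194) → 384
combine s5(195), 330 → 525
combine 384, 525 → 909
s4's leaf is at depth 2, giving a 2-bit codeword.

2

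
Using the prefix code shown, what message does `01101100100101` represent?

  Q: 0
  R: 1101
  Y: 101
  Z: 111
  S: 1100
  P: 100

Read left to right; each codeword is recognised as soon as it completes (prefix code):
  0→Q | 1101→R | 100→P | 100→P | 101→Y
Decoded message: QRPPY

QRPPY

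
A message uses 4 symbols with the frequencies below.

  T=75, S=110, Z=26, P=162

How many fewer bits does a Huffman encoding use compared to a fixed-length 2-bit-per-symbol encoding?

Fixed-length: 2 bits × 373 symbols = 746 bits.
Huffman merges:
Z(26) + T(75) → 101
101 + S(110) → 211
P(162) + 211 → 373
Huffman total = 101 + 211 + 373 = 685 bits.
Saving = 746 − 685 = 61 bits.

61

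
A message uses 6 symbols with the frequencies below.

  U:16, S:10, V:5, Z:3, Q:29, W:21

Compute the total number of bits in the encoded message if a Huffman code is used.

194

Greedily combine the two least-frequent nodes:
combine Z(3), V(5) → 8
combine 8, S(10) → 18
combine U(16), 18 → 34
combine W(21), Q(29) → 50
combine 34, 50 → 84
Total encoded bits = sum of merged weights = 8 + 18 + 34 + 50 + 84 = 194.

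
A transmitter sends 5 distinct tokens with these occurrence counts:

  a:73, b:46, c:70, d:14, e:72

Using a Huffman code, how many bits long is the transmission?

610

Build the Huffman tree bottom-up:
d(14) + b(46) → 60
60 + c(70) → 130
e(72) + a(73) → 145
130 + 145 → 275
Each symbol's bit-cost is frequency × depth; summing gives 610 bits (equivalently 60 + 130 + 145 + 275).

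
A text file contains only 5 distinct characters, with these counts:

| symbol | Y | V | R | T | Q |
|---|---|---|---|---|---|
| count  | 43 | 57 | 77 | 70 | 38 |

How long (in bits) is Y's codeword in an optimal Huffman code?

3

Huffman merges, smallest pair first:
combine Q(38), Y(43) → 81
combine V(57), T(70) → 127
combine R(77), 81 → 158
combine 127, 158 → 285
The subtree containing Y is merged 3 times, so code length = 3.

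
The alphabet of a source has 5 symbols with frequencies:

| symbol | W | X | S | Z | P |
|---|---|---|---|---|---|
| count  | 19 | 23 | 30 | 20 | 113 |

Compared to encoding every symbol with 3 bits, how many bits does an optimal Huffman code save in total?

Fixed-length: 3 bits × 205 symbols = 615 bits.
Huffman merges:
merge W(19) and Z(20): 39
merge X(23) and S(30): 53
merge 39 and 53: 92
merge 92 and P(113): 205
Huffman total = 39 + 53 + 92 + 205 = 389 bits.
Saving = 615 − 389 = 226 bits.

226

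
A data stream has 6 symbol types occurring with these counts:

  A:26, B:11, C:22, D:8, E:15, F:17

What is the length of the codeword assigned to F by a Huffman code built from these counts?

Repeatedly merge the two smallest:
D(8) + B(11) → 19
E(15) + F(17) → 32
19 + C(22) → 41
A(26) + 32 → 58
41 + 58 → 99
F sits 3 levels below the root, so its codeword is 3 bits.

3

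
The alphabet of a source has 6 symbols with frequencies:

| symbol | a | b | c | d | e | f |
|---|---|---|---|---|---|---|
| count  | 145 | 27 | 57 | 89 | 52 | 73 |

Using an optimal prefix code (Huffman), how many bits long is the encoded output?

Merge the two smallest weights repeatedly:
merge b(27) and e(52): 79
merge c(57) and f(73): 130
merge 79 and d(89): 168
merge 130 and a(145): 275
merge 168 and 275: 443
Total encoded bits = sum of merged weights = 79 + 130 + 168 + 275 + 443 = 1095.

1095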